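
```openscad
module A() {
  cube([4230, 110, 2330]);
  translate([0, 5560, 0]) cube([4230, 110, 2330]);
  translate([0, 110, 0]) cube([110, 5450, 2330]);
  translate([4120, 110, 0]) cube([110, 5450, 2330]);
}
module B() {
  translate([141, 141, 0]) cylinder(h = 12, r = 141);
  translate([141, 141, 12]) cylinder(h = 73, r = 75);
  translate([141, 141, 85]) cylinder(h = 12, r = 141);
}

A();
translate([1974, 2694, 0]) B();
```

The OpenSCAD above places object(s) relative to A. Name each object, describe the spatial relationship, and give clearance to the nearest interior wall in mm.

Clearances: x = 1864, y = 2584; minimum 1864 mm.

A is a house frame. B is a spool. The spool sits inside the house frame, centred. The clearance to the nearest interior wall is 1864 mm.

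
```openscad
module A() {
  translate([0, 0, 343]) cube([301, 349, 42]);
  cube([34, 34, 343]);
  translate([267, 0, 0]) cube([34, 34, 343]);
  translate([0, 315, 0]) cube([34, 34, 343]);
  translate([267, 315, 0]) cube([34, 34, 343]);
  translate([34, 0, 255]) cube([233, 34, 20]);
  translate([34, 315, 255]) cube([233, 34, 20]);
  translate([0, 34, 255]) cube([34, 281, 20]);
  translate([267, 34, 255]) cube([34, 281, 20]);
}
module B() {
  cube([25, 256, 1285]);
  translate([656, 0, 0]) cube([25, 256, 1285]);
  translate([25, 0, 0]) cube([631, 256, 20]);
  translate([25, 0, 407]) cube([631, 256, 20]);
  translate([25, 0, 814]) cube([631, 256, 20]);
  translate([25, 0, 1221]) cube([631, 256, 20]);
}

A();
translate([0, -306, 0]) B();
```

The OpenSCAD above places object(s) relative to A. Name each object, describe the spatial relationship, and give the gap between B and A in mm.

A is a stool. B is a bookshelf. The bookshelf is on the floor beside the stool on its −y side. The gap between the bookshelf and the stool is 50 mm.

The bookshelf's nearest face is 50 mm from the stool's −y face.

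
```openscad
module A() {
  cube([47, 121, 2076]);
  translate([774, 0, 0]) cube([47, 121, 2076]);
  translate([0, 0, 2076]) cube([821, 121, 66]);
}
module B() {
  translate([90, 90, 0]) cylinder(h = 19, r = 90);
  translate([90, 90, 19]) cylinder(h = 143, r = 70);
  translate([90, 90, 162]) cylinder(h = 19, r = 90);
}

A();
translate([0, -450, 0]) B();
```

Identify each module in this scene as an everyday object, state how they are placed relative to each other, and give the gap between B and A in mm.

The spool's nearest face is 270 mm from the door frame's −y face.

A is a door frame. B is a spool. The spool is on the floor beside the door frame on its −y side. The gap between the spool and the door frame is 270 mm.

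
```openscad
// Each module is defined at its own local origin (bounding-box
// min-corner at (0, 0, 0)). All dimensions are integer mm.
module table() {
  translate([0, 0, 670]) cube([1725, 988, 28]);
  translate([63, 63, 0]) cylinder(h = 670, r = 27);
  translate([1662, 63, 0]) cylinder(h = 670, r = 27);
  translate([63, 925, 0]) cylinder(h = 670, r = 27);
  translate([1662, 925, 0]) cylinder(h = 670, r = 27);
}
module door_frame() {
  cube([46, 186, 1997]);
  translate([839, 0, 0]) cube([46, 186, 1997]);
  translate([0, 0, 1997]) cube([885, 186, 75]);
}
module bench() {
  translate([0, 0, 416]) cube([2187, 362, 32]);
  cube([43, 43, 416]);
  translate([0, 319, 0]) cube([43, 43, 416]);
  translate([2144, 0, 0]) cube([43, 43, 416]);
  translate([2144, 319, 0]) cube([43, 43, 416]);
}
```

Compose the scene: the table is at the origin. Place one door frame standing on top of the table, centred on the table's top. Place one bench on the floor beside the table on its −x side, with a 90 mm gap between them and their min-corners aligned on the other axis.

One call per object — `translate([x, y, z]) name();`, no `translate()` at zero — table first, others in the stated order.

table();
translate([420, 401, 698]) door_frame();
translate([-2277, 0, 0]) bench();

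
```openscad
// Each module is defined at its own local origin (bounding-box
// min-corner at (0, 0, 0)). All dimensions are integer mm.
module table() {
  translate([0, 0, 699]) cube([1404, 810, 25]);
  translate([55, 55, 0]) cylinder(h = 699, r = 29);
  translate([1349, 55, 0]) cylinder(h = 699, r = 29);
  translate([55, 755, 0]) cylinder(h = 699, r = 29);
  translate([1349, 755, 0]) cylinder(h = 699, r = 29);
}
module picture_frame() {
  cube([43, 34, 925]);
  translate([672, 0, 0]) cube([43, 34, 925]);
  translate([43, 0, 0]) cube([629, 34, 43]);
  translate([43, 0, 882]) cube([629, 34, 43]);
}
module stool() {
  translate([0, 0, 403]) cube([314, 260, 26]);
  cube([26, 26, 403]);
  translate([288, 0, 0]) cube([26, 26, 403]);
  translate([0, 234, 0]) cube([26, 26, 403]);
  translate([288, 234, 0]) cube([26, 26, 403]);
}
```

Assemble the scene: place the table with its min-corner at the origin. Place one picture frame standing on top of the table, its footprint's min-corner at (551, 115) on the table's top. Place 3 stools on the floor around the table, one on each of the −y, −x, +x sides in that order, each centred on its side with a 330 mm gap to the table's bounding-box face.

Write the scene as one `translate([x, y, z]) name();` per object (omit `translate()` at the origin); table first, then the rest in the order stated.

table();
translate([551, 115, 724]) picture_frame();
translate([545, -590, 0]) stool();
translate([-644, 275, 0]) stool();
translate([1734, 275, 0]) stool();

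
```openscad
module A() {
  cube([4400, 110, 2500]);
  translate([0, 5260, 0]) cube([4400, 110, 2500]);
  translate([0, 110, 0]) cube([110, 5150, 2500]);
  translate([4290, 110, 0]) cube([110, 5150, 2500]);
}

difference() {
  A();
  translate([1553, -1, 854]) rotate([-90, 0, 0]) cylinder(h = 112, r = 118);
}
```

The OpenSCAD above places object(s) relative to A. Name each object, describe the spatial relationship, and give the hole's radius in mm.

The subtracted cylinder has r = 118 mm.

A is a house frame. The house frame has a circular hole through its front wall. The hole's radius is 118 mm.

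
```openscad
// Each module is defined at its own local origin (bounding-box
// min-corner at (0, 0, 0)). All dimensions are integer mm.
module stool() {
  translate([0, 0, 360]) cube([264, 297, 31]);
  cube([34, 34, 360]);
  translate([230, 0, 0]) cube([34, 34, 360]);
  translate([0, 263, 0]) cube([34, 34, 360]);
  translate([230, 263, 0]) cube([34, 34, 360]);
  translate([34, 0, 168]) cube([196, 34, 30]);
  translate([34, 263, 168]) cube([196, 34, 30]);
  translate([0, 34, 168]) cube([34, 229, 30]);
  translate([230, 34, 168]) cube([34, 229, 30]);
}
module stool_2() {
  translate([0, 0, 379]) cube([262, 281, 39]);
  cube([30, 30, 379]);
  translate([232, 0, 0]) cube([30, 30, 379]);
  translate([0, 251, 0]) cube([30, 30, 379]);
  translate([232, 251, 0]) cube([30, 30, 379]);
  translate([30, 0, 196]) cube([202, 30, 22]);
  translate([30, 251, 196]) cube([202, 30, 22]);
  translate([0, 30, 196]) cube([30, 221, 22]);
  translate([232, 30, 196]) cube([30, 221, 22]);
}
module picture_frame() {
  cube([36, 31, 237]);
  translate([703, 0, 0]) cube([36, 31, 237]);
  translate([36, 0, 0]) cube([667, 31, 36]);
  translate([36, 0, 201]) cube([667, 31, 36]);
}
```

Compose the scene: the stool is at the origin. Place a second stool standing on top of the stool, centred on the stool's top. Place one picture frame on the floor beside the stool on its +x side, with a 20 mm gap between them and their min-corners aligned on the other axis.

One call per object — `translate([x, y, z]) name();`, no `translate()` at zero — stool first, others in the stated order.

stool();
translate([1, 8, 391]) stool_2();
translate([284, 0, 0]) picture_frame();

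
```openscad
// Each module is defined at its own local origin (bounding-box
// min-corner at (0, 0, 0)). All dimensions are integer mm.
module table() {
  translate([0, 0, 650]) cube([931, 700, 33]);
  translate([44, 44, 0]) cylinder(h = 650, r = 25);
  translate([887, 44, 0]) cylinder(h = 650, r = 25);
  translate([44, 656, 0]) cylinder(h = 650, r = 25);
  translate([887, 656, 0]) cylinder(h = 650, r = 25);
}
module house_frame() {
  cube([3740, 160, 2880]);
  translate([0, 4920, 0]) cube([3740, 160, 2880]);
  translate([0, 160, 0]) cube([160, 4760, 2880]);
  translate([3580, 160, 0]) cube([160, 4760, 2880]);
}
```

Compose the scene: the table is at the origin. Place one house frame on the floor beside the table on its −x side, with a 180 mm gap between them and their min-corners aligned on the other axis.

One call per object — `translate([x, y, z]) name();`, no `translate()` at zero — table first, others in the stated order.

table();
translate([-3920, 0, 0]) house_frame();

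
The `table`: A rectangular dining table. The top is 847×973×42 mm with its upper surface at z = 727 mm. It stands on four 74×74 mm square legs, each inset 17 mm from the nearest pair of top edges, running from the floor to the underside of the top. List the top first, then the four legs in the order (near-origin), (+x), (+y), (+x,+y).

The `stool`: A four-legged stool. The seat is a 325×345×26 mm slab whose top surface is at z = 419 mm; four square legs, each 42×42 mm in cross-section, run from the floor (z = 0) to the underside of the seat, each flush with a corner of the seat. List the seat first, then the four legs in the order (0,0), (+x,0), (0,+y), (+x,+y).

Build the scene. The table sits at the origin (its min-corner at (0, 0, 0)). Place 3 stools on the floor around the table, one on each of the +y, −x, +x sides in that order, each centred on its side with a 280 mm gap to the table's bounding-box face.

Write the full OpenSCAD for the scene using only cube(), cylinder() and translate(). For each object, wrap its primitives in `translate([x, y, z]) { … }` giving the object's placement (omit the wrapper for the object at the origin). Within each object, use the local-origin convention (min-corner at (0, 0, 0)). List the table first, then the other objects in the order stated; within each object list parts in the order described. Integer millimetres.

translate([0, 0, 685]) cube([847, 973, 42]);
translate([17, 17, 0]) cube([74, 74, 685]);
translate([756, 17, 0]) cube([74, 74, 685]);
translate([17, 882, 0]) cube([74, 74, 685]);
translate([756, 882, 0]) cube([74, 74, 685]);
translate([261, 1253, 0]) {
  translate([0, 0, 393]) cube([325, 345, 26]);
  cube([42, 42, 393]);
  translate([283, 0, 0]) cube([42, 42, 393]);
  translate([0, 303, 0]) cube([42, 42, 393]);
  translate([283, 303, 0]) cube([42, 42, 393]);
}
translate([-605, 314, 0]) {
  translate([0, 0, 393]) cube([325, 345, 26]);
  cube([42, 42, 393]);
  translate([283, 0, 0]) cube([42, 42, 393]);
  translate([0, 303, 0]) cube([42, 42, 393]);
  translate([283, 303, 0]) cube([42, 42, 393]);
}
translate([1127, 314, 0]) {
  translate([0, 0, 393]) cube([325, 345, 26]);
  cube([42, 42, 393]);
  translate([283, 0, 0]) cube([42, 42, 393]);
  translate([0, 303, 0]) cube([42, 42, 393]);
  translate([283, 303, 0]) cube([42, 42, 393]);
}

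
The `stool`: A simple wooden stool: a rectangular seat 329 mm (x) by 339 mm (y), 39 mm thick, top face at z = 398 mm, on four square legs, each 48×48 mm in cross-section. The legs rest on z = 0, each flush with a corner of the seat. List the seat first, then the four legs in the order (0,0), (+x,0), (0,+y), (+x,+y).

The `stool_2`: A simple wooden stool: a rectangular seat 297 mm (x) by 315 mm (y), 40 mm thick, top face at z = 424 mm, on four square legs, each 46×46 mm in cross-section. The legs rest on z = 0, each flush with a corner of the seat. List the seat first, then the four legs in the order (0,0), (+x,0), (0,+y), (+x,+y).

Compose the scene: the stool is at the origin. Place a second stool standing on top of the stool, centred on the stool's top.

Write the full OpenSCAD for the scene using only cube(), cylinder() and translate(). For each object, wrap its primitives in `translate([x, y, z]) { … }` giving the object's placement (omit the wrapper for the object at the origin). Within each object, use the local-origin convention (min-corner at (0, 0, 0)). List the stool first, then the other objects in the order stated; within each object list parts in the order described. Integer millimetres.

translate([0, 0, 359]) cube([329, 339, 39]);
cube([48, 48, 359]);
translate([281, 0, 0]) cube([48, 48, 359]);
translate([0, 291, 0]) cube([48, 48, 359]);
translate([281, 291, 0]) cube([48, 48, 359]);
translate([16, 12, 398]) {
  translate([0, 0, 384]) cube([297, 315, 40]);
  cube([46, 46, 384]);
  translate([251, 0, 0]) cube([46, 46, 384]);
  translate([0, 269, 0]) cube([46, 46, 384]);
  translate([251, 269, 0]) cube([46, 46, 384]);
}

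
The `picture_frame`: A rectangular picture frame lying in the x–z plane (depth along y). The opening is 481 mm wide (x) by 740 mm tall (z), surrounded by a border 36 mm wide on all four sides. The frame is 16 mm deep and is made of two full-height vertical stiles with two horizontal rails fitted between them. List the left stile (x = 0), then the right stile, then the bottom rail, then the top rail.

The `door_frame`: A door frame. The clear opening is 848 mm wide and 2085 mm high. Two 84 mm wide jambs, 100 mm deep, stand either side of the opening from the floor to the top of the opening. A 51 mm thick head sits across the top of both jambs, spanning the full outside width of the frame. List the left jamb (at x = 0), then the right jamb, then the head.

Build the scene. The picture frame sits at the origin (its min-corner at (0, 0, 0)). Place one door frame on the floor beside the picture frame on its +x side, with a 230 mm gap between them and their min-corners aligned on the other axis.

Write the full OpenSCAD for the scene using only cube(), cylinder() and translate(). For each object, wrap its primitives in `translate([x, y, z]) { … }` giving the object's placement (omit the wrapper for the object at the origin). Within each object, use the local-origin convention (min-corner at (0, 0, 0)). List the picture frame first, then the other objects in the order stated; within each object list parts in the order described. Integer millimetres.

cube([36, 16, 812]);
translate([517, 0, 0]) cube([36, 16, 812]);
translate([36, 0, 0]) cube([481, 16, 36]);
translate([36, 0, 776]) cube([481, 16, 36]);
translate([783, 0, 0]) {
  cube([84, 100, 2085]);
  translate([932, 0, 0]) cube([84, 100, 2085]);
  translate([0, 0, 2085]) cube([1016, 100, 51]);
}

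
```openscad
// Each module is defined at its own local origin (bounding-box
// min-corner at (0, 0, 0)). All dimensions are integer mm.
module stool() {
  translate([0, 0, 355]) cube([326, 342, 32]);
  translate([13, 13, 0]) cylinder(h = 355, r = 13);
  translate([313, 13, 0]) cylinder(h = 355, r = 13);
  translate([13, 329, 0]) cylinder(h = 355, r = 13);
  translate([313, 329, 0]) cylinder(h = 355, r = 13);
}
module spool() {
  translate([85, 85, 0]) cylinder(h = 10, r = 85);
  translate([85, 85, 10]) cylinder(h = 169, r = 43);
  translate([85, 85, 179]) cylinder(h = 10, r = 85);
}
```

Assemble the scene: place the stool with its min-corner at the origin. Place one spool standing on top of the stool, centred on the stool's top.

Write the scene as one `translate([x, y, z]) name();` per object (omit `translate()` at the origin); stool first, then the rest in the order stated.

stool();
translate([78, 86, 387]) spool();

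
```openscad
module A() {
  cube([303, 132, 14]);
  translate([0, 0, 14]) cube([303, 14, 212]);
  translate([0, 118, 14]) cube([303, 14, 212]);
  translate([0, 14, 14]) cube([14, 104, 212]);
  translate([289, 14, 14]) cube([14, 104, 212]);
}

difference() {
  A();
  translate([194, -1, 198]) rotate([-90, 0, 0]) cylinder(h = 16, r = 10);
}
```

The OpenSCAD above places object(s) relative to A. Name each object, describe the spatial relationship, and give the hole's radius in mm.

A is an open box. The open box has a circular hole through its front wall. The hole's radius is 10 mm.

The subtracted cylinder has r = 10 mm.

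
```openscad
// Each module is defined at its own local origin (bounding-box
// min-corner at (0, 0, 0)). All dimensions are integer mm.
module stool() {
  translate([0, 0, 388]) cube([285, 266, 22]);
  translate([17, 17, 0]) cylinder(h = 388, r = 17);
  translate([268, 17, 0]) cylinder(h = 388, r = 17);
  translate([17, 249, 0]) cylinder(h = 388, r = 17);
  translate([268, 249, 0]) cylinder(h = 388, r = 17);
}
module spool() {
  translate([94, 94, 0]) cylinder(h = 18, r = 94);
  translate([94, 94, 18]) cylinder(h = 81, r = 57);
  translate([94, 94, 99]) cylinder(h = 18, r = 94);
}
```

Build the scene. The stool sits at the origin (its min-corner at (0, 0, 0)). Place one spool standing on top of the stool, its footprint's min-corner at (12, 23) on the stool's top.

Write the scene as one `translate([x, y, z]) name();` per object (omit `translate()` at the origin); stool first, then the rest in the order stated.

stool();
translate([12, 23, 410]) spool();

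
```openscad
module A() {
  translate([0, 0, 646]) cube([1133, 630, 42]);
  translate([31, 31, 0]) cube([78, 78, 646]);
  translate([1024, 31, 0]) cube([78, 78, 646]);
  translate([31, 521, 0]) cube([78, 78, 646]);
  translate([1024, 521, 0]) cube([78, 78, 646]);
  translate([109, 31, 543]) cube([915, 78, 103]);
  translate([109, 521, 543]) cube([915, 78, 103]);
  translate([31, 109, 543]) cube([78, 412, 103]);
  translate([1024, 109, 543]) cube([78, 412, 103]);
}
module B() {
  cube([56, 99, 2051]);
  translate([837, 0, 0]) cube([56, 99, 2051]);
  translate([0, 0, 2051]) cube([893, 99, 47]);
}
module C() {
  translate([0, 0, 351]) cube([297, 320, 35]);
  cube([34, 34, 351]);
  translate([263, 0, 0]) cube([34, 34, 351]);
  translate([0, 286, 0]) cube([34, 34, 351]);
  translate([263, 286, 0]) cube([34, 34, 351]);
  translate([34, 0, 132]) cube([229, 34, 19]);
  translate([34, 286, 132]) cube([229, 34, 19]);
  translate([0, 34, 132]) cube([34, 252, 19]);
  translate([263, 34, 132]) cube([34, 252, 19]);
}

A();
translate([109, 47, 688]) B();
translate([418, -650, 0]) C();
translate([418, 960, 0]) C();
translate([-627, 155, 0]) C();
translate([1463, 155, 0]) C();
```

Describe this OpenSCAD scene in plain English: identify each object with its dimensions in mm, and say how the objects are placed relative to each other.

A is a rectangular dining table. The top is 1133×630×42 mm with its upper surface at z = 688 mm. It stands on four 78×78 mm square legs, each inset 31 mm from the nearest pair of top edges, running from the floor to the underside of the top. Four apron rails, 78 mm thick and 103 mm tall, run between adjacent legs with their top edges flush with the underside of the top and their outer faces flush with the legs' outer faces.

B is a door frame. The clear opening is 781 mm wide and 2051 mm high. Two 56 mm wide jambs, 99 mm deep, stand either side of the opening from the floor to the top of the opening. A 47 mm thick head sits across the top of both jambs, spanning the full outside width of the frame.

C is a four-legged stool. The seat is 297×320 mm, 35 mm thick, top at z = 386 mm. It stands on four square legs, each 34×34 mm in cross-section, from z = 0 to the seat underside, each flush with a corner of the seat. Four stretchers, 34 mm wide and 19 mm tall, connect adjacent legs with their undersides at z = 132 mm, each running between the inner faces of the legs it joins and aligned with the legs' outer faces on the other axis.

The door frame is on top of the table. Four stools sit around the table at the −y, +y, −x, +x sides.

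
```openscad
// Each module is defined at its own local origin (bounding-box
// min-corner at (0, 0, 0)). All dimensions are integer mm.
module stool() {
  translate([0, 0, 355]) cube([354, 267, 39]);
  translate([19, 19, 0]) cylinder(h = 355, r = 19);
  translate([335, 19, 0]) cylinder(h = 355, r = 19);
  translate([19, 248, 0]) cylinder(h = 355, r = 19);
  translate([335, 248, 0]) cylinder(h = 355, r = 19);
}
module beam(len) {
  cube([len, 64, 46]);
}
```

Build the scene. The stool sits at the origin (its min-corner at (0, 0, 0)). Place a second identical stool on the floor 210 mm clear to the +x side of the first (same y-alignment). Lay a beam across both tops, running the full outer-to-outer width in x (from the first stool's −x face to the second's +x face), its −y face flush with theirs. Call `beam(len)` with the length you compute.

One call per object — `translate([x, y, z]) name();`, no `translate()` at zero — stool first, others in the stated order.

stool();
translate([564, 0, 0]) stool();
translate([0, 0, 394]) beam(918);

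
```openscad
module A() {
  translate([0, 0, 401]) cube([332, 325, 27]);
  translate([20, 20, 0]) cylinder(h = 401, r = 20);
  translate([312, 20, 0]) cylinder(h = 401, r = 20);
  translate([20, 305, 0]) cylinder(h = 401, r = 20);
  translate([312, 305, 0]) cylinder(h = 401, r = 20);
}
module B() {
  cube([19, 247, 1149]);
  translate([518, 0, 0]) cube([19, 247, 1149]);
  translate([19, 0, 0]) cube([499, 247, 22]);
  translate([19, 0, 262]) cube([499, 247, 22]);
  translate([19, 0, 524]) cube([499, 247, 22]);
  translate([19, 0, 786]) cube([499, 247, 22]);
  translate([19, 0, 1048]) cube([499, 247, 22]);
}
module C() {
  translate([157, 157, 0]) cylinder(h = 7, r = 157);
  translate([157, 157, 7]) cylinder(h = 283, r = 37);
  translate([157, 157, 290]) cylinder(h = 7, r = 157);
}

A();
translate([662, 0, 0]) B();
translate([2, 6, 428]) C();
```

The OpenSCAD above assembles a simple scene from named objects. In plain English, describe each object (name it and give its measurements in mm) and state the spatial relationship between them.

A is a four-legged stool. The seat is a 332×325×27 mm slab whose top surface is at z = 428 mm; four round legs, each 40 mm in diameter, run from the floor (z = 0) to the underside of the seat, each leg's axis is inset half a diameter from the nearest pair of seat edges (so the leg's bounding box is flush with the corner).

B is a bookshelf 537 mm wide overall, 247 mm deep and 1149 mm tall. The two sides are 19 mm thick vertical panels. 5 horizontal shelves of 22 mm thickness span between the inner faces of the sides; the lowest shelf sits on the floor and shelves are stacked with a clear vertical gap of 240 mm between each pair.

C is a spool: two coaxial disc flanges of radius 157 mm and thickness 7 mm, joined by a core cylinder of radius 37 mm and height 283 mm. The lower flange rests on z = 0 and the three cylinders share a vertical axis.

The bookshelf is on the floor beside the stool on its +x side. The spool is on top of the stool.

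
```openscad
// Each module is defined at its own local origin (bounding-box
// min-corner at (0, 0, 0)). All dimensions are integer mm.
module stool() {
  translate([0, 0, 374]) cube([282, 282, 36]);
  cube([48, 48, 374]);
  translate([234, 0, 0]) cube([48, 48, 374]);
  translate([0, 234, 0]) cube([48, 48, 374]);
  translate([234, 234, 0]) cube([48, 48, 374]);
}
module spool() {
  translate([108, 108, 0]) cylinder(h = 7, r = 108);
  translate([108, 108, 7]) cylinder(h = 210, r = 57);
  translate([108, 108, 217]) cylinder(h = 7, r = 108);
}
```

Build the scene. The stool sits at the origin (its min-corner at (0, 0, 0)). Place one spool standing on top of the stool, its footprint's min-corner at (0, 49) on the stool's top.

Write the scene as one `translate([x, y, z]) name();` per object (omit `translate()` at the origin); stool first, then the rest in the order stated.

stool();
translate([0, 49, 410]) spool();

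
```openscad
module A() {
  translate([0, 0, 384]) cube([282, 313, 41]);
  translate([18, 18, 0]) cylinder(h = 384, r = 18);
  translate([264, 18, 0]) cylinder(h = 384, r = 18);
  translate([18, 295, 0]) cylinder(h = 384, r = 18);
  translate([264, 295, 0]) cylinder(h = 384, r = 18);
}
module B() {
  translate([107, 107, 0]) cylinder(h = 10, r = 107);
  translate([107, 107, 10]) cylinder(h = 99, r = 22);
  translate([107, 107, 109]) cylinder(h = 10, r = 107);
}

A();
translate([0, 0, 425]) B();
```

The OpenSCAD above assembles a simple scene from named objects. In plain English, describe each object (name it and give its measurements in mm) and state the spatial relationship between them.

A is a simple wooden stool: a rectangular seat 282 mm (x) by 313 mm (y), 41 mm thick, top face at z = 425 mm, on four round legs, each 36 mm in diameter. The legs rest on z = 0, each leg's axis is inset half a diameter from the nearest pair of seat edges (so the leg's bounding box is flush with the corner).

B is a spool: two coaxial disc flanges of radius 107 mm and thickness 10 mm, joined by a core cylinder of radius 22 mm and height 99 mm. The lower flange rests on z = 0 and the three cylinders share a vertical axis.

The spool is on top of the stool.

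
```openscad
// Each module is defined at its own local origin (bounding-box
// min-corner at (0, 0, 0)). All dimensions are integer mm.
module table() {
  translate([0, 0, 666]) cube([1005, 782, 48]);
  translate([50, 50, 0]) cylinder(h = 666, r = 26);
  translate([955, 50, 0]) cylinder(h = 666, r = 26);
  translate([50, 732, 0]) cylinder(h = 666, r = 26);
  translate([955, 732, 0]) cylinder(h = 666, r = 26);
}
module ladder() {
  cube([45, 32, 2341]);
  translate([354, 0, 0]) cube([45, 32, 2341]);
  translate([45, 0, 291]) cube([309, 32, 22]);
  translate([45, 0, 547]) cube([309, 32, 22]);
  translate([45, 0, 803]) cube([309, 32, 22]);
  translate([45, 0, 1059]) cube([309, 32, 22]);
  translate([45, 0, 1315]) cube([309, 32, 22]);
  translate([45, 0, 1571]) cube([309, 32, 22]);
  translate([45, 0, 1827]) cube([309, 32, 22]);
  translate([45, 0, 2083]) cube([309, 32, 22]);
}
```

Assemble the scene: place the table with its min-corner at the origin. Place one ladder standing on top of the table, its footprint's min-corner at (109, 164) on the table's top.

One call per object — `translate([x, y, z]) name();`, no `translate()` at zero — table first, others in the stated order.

table();
translate([109, 164, 714]) ladder();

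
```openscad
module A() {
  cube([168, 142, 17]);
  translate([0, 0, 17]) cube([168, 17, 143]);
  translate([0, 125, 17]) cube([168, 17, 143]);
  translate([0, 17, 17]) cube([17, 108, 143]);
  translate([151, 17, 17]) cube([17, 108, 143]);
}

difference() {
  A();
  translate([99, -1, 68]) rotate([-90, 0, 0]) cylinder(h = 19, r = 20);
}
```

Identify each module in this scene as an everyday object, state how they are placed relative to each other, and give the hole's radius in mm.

The subtracted cylinder has r = 20 mm.

A is an open box. The open box has a circular hole through its front wall. The hole's radius is 20 mm.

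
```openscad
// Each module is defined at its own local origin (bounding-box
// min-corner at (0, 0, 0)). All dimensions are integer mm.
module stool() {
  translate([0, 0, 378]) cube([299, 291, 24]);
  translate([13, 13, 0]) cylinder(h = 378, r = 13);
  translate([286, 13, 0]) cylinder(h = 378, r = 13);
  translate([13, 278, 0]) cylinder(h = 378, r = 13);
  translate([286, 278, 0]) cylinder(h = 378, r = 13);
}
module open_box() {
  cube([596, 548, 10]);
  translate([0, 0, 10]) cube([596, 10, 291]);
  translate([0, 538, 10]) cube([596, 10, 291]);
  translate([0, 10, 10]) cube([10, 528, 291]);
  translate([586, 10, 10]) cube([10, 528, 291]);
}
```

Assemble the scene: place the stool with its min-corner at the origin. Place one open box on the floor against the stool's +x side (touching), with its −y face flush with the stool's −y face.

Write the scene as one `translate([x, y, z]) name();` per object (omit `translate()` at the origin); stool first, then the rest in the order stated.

stool();
translate([299, 0, 0]) open_box();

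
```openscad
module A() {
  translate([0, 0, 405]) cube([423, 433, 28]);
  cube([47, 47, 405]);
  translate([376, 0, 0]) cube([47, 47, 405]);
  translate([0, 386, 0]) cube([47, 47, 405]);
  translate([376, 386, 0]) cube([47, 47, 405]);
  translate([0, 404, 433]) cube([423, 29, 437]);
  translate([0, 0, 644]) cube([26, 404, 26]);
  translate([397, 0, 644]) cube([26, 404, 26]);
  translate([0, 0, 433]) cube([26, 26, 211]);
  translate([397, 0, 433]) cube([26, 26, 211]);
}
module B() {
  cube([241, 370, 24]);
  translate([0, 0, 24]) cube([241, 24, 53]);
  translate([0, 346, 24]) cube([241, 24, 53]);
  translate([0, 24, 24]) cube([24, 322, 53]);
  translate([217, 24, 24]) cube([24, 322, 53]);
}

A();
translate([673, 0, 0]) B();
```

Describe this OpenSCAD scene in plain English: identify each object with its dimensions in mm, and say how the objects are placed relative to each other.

A is a chair: 423×433 mm seat, 28 mm thick, top at z = 433 mm, on four 47 mm square corner legs flush with the seat edges. A 29 mm thick backrest slab spans the full seat width, extending 437 mm above the seat top, its back face flush with the seat's +y edge. Two armrests of 26×26 mm section run along each side from the seat's front edge to the front of the backrest, top faces 237 mm above the seat top and outer faces flush with the seat's x-edges; a 26×26 mm post under the front of each armrest stands on the seat at the front corner.

B is an open-topped rectangular box: outside dimensions 241×370×77 mm, with a uniform wall and base thickness of 24 mm. The base is a full 241×370 slab on the floor; four walls sit on top of the base. The front and back walls (the −y and +y sides) span the full width; the two side walls fit between them.

The open box is on the floor beside the chair on its +x side.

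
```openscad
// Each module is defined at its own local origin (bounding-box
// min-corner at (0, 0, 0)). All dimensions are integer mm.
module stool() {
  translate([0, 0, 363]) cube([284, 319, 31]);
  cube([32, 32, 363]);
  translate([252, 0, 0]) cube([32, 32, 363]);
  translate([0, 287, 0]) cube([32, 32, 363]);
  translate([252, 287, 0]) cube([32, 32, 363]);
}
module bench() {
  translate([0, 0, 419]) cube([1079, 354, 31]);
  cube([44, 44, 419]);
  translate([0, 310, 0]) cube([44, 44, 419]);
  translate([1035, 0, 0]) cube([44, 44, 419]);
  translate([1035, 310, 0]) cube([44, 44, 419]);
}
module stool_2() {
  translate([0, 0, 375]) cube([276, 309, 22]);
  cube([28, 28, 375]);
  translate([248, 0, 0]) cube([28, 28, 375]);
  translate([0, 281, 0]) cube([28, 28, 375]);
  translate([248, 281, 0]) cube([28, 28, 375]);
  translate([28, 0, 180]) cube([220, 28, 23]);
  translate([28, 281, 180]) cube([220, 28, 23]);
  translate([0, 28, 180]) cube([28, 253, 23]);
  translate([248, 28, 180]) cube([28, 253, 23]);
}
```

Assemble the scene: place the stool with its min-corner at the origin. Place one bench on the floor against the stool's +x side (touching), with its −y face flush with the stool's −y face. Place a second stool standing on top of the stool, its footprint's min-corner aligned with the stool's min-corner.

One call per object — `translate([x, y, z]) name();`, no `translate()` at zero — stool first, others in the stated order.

stool();
translate([284, 0, 0]) bench();
translate([0, 0, 394]) stool_2();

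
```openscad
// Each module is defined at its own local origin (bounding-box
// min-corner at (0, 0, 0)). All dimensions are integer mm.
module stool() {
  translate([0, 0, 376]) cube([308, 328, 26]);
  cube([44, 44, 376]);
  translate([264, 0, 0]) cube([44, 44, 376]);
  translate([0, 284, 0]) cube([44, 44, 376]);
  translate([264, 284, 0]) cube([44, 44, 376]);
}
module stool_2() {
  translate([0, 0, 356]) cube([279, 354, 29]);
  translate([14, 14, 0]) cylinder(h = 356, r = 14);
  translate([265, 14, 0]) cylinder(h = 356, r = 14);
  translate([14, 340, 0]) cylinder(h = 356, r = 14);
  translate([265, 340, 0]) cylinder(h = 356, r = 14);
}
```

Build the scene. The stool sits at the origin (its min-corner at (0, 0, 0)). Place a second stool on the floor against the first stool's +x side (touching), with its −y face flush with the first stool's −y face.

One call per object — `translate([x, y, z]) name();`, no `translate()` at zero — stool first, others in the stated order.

stool();
translate([308, 0, 0]) stool_2();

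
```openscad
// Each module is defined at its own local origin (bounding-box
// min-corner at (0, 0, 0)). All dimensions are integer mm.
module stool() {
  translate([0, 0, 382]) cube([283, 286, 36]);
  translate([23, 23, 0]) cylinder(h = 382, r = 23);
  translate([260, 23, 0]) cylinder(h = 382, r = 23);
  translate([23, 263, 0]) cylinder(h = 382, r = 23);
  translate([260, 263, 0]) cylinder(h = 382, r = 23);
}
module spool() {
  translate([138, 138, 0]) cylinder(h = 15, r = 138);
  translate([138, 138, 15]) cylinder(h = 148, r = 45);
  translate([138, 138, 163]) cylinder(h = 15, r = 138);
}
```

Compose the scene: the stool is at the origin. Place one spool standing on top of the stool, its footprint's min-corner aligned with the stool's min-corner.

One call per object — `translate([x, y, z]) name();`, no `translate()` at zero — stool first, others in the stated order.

stool();
translate([0, 0, 418]) spool();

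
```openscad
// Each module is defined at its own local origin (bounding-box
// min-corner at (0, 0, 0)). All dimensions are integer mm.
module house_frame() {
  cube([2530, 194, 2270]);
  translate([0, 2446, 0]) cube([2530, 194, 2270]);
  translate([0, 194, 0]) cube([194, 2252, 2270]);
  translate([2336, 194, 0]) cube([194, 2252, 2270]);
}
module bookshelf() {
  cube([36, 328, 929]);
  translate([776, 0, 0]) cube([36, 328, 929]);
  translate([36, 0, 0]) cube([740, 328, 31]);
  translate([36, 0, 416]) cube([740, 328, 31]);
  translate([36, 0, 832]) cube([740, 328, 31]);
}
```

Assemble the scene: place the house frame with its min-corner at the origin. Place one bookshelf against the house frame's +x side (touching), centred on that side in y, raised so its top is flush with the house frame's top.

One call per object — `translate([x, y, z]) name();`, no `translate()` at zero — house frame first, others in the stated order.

house_frame();
translate([2530, 1156, 1341]) bookshelf();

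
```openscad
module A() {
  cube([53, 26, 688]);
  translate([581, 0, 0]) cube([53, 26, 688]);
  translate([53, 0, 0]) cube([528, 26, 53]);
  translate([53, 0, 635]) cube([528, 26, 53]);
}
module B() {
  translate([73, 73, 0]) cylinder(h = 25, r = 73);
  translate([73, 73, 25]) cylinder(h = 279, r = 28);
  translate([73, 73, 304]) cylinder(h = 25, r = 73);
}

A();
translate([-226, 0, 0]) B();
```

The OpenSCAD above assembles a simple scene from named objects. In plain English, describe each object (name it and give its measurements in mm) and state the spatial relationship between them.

A is a rectangular picture frame lying in the x–z plane (depth along y). The opening is 528 mm wide (x) by 582 mm tall (z), surrounded by a border 53 mm wide on all four sides. The frame is 26 mm deep and is made of two full-height vertical stiles with two horizontal rails fitted between them.

B is a spool: two coaxial disc flanges of radius 73 mm and thickness 25 mm, joined by a core cylinder of radius 28 mm and height 279 mm. The lower flange rests on z = 0 and the three cylinders share a vertical axis.

The spool is on the floor beside the picture frame on its −x side.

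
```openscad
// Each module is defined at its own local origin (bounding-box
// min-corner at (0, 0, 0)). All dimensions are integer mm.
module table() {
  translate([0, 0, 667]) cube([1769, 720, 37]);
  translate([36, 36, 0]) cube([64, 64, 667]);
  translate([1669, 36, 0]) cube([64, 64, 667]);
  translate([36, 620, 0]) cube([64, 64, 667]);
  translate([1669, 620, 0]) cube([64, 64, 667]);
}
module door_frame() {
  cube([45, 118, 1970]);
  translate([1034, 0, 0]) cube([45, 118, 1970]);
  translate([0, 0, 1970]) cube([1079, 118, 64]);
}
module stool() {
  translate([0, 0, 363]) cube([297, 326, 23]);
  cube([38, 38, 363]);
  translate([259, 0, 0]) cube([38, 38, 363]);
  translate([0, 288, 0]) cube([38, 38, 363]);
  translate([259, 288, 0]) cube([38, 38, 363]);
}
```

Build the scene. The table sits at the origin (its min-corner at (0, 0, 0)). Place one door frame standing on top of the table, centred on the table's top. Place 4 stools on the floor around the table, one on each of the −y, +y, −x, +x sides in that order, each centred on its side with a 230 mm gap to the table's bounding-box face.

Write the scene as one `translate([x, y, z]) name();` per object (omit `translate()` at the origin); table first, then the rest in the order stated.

table();
translate([345, 301, 704]) door_frame();
translate([736, -556, 0]) stool();
translate([736, 950, 0]) stool();
translate([-527, 197, 0]) stool();
translate([1999, 197, 0]) stool();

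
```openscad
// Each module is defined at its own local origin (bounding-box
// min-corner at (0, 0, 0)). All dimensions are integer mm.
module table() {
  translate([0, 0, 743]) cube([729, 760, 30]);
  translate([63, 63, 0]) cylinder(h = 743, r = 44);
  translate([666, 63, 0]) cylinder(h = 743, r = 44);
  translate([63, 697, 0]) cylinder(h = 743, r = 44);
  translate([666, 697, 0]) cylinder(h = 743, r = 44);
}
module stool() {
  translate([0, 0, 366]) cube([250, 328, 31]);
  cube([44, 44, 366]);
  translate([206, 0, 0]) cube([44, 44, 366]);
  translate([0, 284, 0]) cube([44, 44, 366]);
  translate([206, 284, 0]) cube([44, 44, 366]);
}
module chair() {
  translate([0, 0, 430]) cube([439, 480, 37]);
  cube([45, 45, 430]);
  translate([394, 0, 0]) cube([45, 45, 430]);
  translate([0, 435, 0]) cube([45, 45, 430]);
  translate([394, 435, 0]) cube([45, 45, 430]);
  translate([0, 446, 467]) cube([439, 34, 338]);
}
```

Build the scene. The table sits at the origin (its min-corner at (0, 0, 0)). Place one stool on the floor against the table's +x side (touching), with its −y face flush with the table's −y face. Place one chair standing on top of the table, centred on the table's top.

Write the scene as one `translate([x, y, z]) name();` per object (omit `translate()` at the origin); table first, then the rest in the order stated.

table();
translate([729, 0, 0]) stool();
translate([145, 140, 773]) chair();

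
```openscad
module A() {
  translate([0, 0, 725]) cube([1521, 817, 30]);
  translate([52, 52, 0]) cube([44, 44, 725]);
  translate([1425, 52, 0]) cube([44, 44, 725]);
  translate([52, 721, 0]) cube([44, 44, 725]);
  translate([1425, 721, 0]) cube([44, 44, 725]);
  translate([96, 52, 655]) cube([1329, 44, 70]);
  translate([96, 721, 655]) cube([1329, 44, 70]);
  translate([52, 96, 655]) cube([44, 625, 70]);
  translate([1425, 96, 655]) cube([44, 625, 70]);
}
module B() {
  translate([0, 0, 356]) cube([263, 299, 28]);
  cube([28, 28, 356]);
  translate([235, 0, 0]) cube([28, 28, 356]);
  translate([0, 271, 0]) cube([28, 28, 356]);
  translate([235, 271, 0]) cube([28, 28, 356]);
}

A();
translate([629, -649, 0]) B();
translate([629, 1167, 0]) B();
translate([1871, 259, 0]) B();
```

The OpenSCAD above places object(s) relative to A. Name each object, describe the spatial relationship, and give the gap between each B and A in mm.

Each stool's nearest face is 350 mm from the table's bounding box.

A is a table. B is a stool. Three stools sit around the table at the −y, +y, +x sides. The gap between each stool and the table is 350 mm.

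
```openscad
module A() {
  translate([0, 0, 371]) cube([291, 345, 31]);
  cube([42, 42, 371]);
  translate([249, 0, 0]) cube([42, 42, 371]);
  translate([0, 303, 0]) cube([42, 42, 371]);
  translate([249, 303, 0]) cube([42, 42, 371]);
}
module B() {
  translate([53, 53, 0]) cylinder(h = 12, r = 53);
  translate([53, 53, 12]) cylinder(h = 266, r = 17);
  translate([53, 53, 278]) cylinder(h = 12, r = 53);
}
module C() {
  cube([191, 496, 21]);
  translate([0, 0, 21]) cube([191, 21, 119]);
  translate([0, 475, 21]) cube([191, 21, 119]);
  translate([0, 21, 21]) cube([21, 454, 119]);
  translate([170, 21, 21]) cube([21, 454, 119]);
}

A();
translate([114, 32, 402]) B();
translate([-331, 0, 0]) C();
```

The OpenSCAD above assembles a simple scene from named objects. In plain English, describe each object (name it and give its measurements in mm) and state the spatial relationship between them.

A is a simple wooden stool: a rectangular seat 291 mm (x) by 345 mm (y), 31 mm thick, top face at z = 402 mm, on four square legs, each 42×42 mm in cross-section. The legs rest on z = 0, each flush with a corner of the seat.

B is a spool: two coaxial disc flanges of radius 53 mm and thickness 12 mm, joined by a core cylinder of radius 17 mm and height 266 mm. The lower flange rests on z = 0 and the three cylinders share a vertical axis.

C is an open-topped rectangular box: outside dimensions 191×496×140 mm, with a uniform wall and base thickness of 21 mm. The base is a full 191×496 slab on the floor; four walls sit on top of the base. The front and back walls (the −y and +y sides) span the full width; the two side walls fit between them.

The spool is on top of the stool. The open box is on the floor beside the stool on its −x side.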